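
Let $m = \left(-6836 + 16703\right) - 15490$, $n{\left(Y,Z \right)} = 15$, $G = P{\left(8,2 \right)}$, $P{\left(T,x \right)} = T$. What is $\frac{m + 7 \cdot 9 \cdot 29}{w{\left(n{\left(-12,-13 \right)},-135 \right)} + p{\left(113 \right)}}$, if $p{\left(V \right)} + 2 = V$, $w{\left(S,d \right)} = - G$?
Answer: $- \frac{3796}{103} \approx -36.854$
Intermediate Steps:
$G = 8$
$w{\left(S,d \right)} = -8$ ($w{\left(S,d \right)} = \left(-1\right) 8 = -8$)
$p{\left(V \right)} = -2 + V$
$m = -5623$ ($m = 9867 - 15490 = -5623$)
$\frac{m + 7 \cdot 9 \cdot 29}{w{\left(n{\left(-12,-13 \right)},-135 \right)} + p{\left(113 \right)}} = \frac{-5623 + 7 \cdot 9 \cdot 29}{-8 + \left(-2 + 113\right)} = \frac{-5623 + 63 \cdot 29}{-8 + 111} = \frac{-5623 + 1827}{103} = \left(-3796\right) \frac{1}{103} = - \frac{3796}{103}$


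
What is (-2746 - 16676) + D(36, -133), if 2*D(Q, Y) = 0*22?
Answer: -19422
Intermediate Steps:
D(Q, Y) = 0 (D(Q, Y) = (0*22)/2 = (½)*0 = 0)
(-2746 - 16676) + D(36, -133) = (-2746 - 16676) + 0 = -19422 + 0 = -19422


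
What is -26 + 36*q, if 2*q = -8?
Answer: -170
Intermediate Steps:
q = -4 (q = (1/2)*(-8) = -4)
-26 + 36*q = -26 + 36*(-4) = -26 - 144 = -170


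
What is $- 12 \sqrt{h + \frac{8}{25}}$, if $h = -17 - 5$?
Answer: $- \frac{12 i \sqrt{542}}{5} \approx - 55.874 i$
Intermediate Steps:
$h = -22$
$- 12 \sqrt{h + \frac{8}{25}} = - 12 \sqrt{-22 + \frac{8}{25}} = - 12 \sqrt{- \frac{542}{25}} = - 12 \frac{i \sqrt{542}}{5} = - \frac{12 i \sqrt{542}}{5}$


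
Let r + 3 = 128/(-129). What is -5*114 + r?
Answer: -74045/129 ≈ -573.99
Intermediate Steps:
r = -515/129 (r = -3 + 128/(-129) = -3 + 128*(-1/129) = -3 - 128/129 = -515/129 ≈ -3.9922)
-5*114 + r = -5*114 - 515/129 = -570 - 515/129 = -74045/129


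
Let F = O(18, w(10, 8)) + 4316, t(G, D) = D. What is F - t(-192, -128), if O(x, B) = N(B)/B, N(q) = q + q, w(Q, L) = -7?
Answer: 4446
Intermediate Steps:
N(q) = 2*q
O(x, B) = 2 (O(x, B) = (2*B)/B = 2)
F = 4318 (F = 2 + 4316 = 4318)
F - t(-192, -128) = 4318 - 1*(-128) = 4318 + 128 = 4446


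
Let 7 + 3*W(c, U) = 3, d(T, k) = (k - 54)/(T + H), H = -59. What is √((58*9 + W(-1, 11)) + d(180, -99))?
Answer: √565629/33 ≈ 22.790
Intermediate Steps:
d(T, k) = (-54 + k)/(-59 + T) (d(T, k) = (k - 54)/(T - 59) = (-54 + k)/(-59 + T))
W(c, U) = -4/3 (W(c, U) = -7/3 + (⅓)*3 = -7/3 + 1 = -4/3)
√((58*9 + W(-1, 11)) + d(180, -99)) = √((58*9 - 4/3) + (-54 - 99)/(-59 + 180)) = √((522 - 4/3) - 153/121) = √(1562/3 + (1/121)*(-153)) = √(1562/3 - 153/121) = √(188543/363) = √565629/33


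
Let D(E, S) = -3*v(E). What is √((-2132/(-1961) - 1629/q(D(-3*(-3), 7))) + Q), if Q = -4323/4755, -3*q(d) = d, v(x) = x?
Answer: I*√1746887204320210/3108185 ≈ 13.447*I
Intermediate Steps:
D(E, S) = -3*E
q(d) = -d/3
Q = -1441/1585 (Q = -4323*1/4755 = -1441/1585 ≈ -0.90915)
√((-2132/(-1961) - 1629/q(D(-3*(-3), 7))) + Q) = √((-2132/(-1961) - 1629/((-(-1)*(-3*(-3))))) - 1441/1585) = √((-2132*(-1/1961) - 1629/((-(-1)*9))) - 1441/1585) = √((2132/1961 - 1629/((-⅓*(-27)))) - 1441/1585) = √((2132/1961 - 1629/9) - 1441/1585) = √((2132/1961 - 1629*⅑) - 1441/1585) = √((2132/1961 - 181) - 1441/1585) = √(-352809/1961 - 1441/1585) = √(-562028066/3108185) = I*√1746887204320210/3108185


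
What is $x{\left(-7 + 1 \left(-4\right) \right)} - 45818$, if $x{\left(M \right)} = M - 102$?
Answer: $-45931$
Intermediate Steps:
$x{\left(M \right)} = -102 + M$
$x{\left(-7 + 1 \left(-4\right) \right)} - 45818 = \left(-102 + \left(-7 + 1 \left(-4\right)\right)\right) - 45818 = \left(-102 - 11\right) - 45818 = -113 - 45818 = -45931$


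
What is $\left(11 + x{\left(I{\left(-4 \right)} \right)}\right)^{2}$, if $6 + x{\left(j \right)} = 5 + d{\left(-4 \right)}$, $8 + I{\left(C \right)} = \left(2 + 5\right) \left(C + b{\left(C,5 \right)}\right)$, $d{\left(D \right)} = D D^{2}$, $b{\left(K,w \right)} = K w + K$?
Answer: $2916$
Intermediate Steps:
$b{\left(K,w \right)} = K + K w$
$d{\left(D \right)} = D^{3}$
$I{\left(C \right)} = -8 + 49 C$ ($I{\left(C \right)} = -8 + \left(2 + 5\right) \left(C + C \left(1 + 5\right)\right) = -8 + 7 \left(C + C 6\right) = -8 + 7 \left(C + 6 C\right) = -8 + 7 \cdot 7 C = -8 + 49 C$)
$x{\left(j \right)} = -65$ ($x{\left(j \right)} = -6 + \left(5 + \left(-4\right)^{3}\right) = -6 + \left(5 - 64\right) = -6 - 59 = -65$)
$\left(11 + x{\left(I{\left(-4 \right)} \right)}\right)^{2} = \left(11 - 65\right)^{2} = \left(-54\right)^{2} = 2916$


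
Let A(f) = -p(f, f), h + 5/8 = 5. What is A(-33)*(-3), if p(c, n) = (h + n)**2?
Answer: 157323/64 ≈ 2458.2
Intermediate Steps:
h = 35/8 (h = -5/8 + 5 = 35/8 ≈ 4.3750)
p(c, n) = (35/8 + n)**2
A(f) = -(35 + 8*f)**2/64
A(-33)*(-3) = -(35 + 8*(-33))**2/64*(-3) = -(35 - 264)**2/64*(-3) = -1/64*(-229)**2*(-3) = -1/64*52441*(-3) = -52441/64*(-3) = 157323/64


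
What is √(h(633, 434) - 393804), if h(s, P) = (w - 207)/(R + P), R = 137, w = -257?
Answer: 2*I*√32099128727/571 ≈ 627.54*I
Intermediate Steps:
h(s, P) = -464/(137 + P) (h(s, P) = (-257 - 207)/(137 + P) = -464/(137 + P))
√(h(633, 434) - 393804) = √(-464/(137 + 434) - 393804) = √(-464/571 - 393804) = √(-224862548/571) = 2*I*√32099128727/571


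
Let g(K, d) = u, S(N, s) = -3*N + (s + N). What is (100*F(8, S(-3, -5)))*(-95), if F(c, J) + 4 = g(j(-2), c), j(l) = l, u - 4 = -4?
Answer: 38000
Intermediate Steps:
S(N, s) = s - 2*N (S(N, s) = -3*N + (N + s) = s - 2*N)
u = 0 (u = 4 - 4 = 0)
g(K, d) = 0
F(c, J) = -4 (F(c, J) = -4 + 0 = -4)
(100*F(8, S(-3, -5)))*(-95) = (100*(-4))*(-95) = -400*(-95) = 38000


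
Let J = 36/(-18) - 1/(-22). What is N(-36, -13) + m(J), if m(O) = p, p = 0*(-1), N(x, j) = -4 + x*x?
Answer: 1292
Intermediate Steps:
N(x, j) = -4 + x²
J = -43/22 (J = 36*(-1/18) - 1*(-1/22) = -2 + 1/22 = -43/22 ≈ -1.9545)
p = 0
m(O) = 0
N(-36, -13) + m(J) = (-4 + (-36)²) + 0 = (-4 + 1296) + 0 = 1292 + 0 = 1292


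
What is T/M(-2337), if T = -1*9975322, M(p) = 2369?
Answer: -9975322/2369 ≈ -4210.8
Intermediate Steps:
T = -9975322
T/M(-2337) = -9975322/2369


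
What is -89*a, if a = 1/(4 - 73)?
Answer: 89/69 ≈ 1.2899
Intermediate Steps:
a = -1/69 (a = 1/(-69) = -1/69 ≈ -0.014493)
-89*a = -89*(-1/69) = 89/69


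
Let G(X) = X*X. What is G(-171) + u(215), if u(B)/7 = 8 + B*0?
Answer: 29297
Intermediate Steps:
u(B) = 56 (u(B) = 7*(8 + B*0) = 7*(8 + 0) = 7*8 = 56)
G(X) = X²
G(-171) + u(215) = (-171)² + 56 = 29241 + 56 = 29297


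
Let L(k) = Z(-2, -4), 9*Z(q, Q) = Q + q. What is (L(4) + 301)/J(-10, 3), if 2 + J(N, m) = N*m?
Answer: -901/96 ≈ -9.3854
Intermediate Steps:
Z(q, Q) = Q/9 + q/9 (Z(q, Q) = (Q + q)/9 = Q/9 + q/9)
L(k) = -2/3 (L(k) = (1/9)*(-4) + (1/9)*(-2) = -4/9 - 2/9 = -2/3)
J(N, m) = -2 + N*m
(L(4) + 301)/J(-10, 3) = (-2/3 + 301)/(-2 - 10*3) = 901/(3*(-2 - 30)) = (901/3)/(-32) = (901/3)*(-1/32) = -901/96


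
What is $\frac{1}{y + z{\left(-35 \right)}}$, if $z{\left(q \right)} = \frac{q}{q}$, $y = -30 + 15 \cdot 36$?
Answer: $\frac{1}{511} \approx 0.0019569$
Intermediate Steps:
$y = 510$ ($y = -30 + 540 = 510$)
$z{\left(q \right)} = 1$
$\frac{1}{y + z{\left(-35 \right)}} = \frac{1}{510 + 1} = \frac{1}{511}$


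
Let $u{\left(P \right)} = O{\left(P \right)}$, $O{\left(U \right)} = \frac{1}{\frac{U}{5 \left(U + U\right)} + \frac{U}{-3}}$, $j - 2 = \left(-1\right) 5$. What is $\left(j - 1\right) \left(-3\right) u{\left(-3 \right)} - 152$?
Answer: $- \frac{1552}{11} \approx -141.09$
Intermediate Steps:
$j = -3$ ($j = 2 - 5 = -3$)
$O{\left(U \right)} = \frac{1}{\frac{1}{10} - \frac{U}{3}}$ ($O{\left(U \right)} = \frac{1}{\frac{U}{5 \cdot 2 U} + U \left(- \frac{1}{3}\right)} = \frac{1}{\frac{U}{10 U} - \frac{U}{3}} = \frac{1}{U \frac{1}{10 U} - \frac{U}{3}} = \frac{1}{\frac{1}{10} - \frac{U}{3}}$)
$u{\left(P \right)} = - \frac{30}{-3 + 10 P}$
$\left(j - 1\right) \left(-3\right) u{\left(-3 \right)} - 152 = \left(-3 - 1\right) \left(-3\right) \left(- \frac{30}{-3 + 10 \left(-3\right)}\right) - 152 = \left(-4\right) \left(-3\right) \left(- \frac{30}{-3 - 30}\right) - 152 = 12 \left(- \frac{30}{-33}\right) - 152 = 12 \left(\left(-30\right) \left(- \frac{1}{33}\right)\right) - 152 = 12 \cdot \frac{10}{11} - 152 = \frac{120}{11} - 152 = - \frac{1552}{11}$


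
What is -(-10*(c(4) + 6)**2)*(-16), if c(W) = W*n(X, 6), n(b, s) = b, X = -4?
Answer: -16000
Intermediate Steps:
c(W) = -4*W (c(W) = W*(-4) = -4*W)
-(-10*(c(4) + 6)**2)*(-16) = -(-10*(-4*4 + 6)**2)*(-16) = -(-10*(-16 + 6)**2)*(-16) = -(-10*(-10)**2)*(-16) = -(-10*100)*(-16) = -(-1000)*(-16) = -1*16000 = -16000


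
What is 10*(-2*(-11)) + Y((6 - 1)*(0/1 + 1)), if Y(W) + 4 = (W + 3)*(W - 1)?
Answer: 248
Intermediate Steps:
Y(W) = -4 + (-1 + W)*(3 + W) (Y(W) = -4 + (W + 3)*(W - 1) = -4 + (3 + W)*(-1 + W) = -4 + (-1 + W)*(3 + W))
10*(-2*(-11)) + Y((6 - 1)*(0/1 + 1)) = 10*(-2*(-11)) + (-7 + ((6 - 1)*(0/1 + 1))² + 2*((6 - 1)*(0/1 + 1))) = 10*22 + (-7 + (5*(0*1 + 1))² + 2*(5*(0*1 + 1))) = 220 + (-7 + (5*(0 + 1))² + 2*(5*(0 + 1))) = 220 + (-7 + (5*1)² + 2*(5*1)) = 220 + (-7 + 5² + 2*5) = 220 + (-7 + 25 + 10) = 220 + 28 = 248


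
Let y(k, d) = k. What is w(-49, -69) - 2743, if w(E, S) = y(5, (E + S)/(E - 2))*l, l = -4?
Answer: -2763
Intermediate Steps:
w(E, S) = -20 (w(E, S) = 5*(-4) = -20)
w(-49, -69) - 2743 = -20 - 2743 = -2763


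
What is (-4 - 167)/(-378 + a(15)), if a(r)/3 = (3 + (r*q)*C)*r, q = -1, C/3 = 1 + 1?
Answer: 19/477 ≈ 0.039832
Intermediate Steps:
C = 6 (C = 3*(1 + 1) = 3*2 = 6)
a(r) = 3*r*(3 - 6*r) (a(r) = 3*((3 + (r*(-1))*6)*r) = 3*((3 - r*6)*r) = 3*((3 - 6*r)*r) = 3*(r*(3 - 6*r)) = 3*r*(3 - 6*r))
(-4 - 167)/(-378 + a(15)) = (-4 - 167)/(-378 + 9*15*(1 - 2*15)) = -171/(-378 + 9*15*(1 - 30)) = -171/(-378 + 9*15*(-29)) = -171/(-378 - 3915) = -171/(-4293) = -171*(-1/4293) = 19/477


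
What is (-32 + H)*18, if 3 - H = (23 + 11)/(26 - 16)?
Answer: -2916/5 ≈ -583.20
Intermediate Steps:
H = -⅖ (H = 3 - (23 + 11)/(26 - 16) = 3 - 34/10 = 3 - 1*17/5 = 3 - 17/5 = -⅖ ≈ -0.40000)
(-32 + H)*18 = (-32 - ⅖)*18 = -162/5*18 = -2916/5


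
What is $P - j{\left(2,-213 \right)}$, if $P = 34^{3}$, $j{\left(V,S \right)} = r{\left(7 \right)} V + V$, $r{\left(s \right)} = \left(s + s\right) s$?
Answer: $39106$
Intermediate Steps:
$r{\left(s \right)} = 2 s^{2}$ ($r{\left(s \right)} = 2 s s = 2 s^{2}$)
$j{\left(V,S \right)} = 99 V$ ($j{\left(V,S \right)} = 2 \cdot 7^{2} V + V = 2 \cdot 49 V + V = 98 V + V = 99 V$)
$P = 39304$
$P - j{\left(2,-213 \right)} = 39304 - 99 \cdot 2 = 39304 - 198 = 39106$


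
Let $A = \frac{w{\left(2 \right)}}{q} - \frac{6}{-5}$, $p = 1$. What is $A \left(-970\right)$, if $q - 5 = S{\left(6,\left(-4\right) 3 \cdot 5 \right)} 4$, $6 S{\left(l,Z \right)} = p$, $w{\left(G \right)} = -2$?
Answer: $- \frac{13968}{17} \approx -821.65$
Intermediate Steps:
$S{\left(l,Z \right)} = \frac{1}{6}$ ($S{\left(l,Z \right)} = \frac{1}{6} \cdot 1 = \frac{1}{6}$)
$q = \frac{17}{3}$ ($q = 5 + \frac{1}{6} \cdot 4 = 5 + \frac{2}{3} = \frac{17}{3} \approx 5.6667$)
$A = \frac{72}{85}$ ($A = - \frac{2}{\frac{17}{3}} - \frac{6}{-5} = \left(-2\right) \frac{3}{17} - - \frac{6}{5} = - \frac{6}{17} + \frac{6}{5} = \frac{72}{85} \approx 0.84706$)
$A \left(-970\right) = \frac{72}{85} \left(-970\right) = - \frac{13968}{17}$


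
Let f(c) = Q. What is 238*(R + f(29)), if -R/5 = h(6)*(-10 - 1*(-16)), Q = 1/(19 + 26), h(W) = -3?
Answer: 964138/45 ≈ 21425.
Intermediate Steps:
Q = 1/45 ≈ 0.022222
f(c) = 1/45
R = 90 (R = -(-15)*(-10 - 1*(-16)) = -(-15)*(-10 + 16) = -(-15)*6 = -5*(-18) = 90)
238*(R + f(29)) = 238*(90 + 1/45) = 238*(4051/45) = 964138/45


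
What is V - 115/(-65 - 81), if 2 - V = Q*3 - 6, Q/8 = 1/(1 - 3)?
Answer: 3035/146 ≈ 20.788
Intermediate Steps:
Q = -4 (Q = 8/(1 - 3) = 8/(-2) = 8*(-1/2) = -4)
V = 20 (V = 2 - (-4*3 - 6) = 2 - (-12 - 6) = 2 - 1*(-18) = 2 + 18 = 20)
V - 115/(-65 - 81) = 20 - 115/(-65 - 81) = 20 - 115/(-146) = 20 - 115*(-1/146) = 20 + 115/146 = 3035/146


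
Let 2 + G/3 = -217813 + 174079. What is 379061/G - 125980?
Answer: -16529962901/131208 ≈ -1.2598e+5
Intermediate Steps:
G = -131208 (G = -6 + 3*(-217813 + 174079) = -6 + 3*(-43734) = -6 - 131202 = -131208)
379061/G - 125980 = 379061/(-131208) - 125980 = 379061*(-1/131208) - 125980 = -379061/131208 - 125980 = -16529962901/131208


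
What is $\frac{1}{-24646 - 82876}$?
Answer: $- \frac{1}{107522} \approx -9.3004 \cdot 10^{-6}$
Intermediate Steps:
$\frac{1}{-24646 - 82876} = \frac{1}{-107522} = - \frac{1}{107522}$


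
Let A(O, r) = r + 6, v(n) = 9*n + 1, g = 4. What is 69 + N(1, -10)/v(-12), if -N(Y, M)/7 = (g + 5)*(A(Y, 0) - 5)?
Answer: 7446/107 ≈ 69.589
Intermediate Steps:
v(n) = 1 + 9*n
A(O, r) = 6 + r
N(Y, M) = -63 (N(Y, M) = -7*(4 + 5)*((6 + 0) - 5) = -63*(6 - 5) = -63)
69 + N(1, -10)/v(-12) = 69 - 63/(1 + 9*(-12)) = 69 - 63/(1 - 108) = 69 - 63/(-107) = 69 - 1/107*(-63) = 69 + 63/107 = 7446/107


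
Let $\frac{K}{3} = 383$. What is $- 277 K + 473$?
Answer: $-317800$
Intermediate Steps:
$K = 1149$ ($K = 3 \cdot 383 = 1149$)
$- 277 K + 473 = \left(-277\right) 1149 + 473 = -318273 + 473 = -317800$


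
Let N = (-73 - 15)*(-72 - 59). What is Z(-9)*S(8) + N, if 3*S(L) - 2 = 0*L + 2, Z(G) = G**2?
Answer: 11636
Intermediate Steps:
S(L) = 4/3 (S(L) = 2/3 + (0*L + 2)/3 = 2/3 + (0 + 2)/3 = 2/3 + (1/3)*2 = 2/3 + 2/3 = 4/3)
N = 11528 (N = -88*(-131) = 11528)
Z(-9)*S(8) + N = (-9)**2*(4/3) + 11528 = 81*(4/3) + 11528 = 108 + 11528 = 11636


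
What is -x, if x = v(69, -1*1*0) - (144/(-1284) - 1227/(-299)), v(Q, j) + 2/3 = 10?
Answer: -512701/95979 ≈ -5.3418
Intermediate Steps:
v(Q, j) = 28/3 (v(Q, j) = -2/3 + 10 = 28/3)
x = 512701/95979 (x = 28/3 - (144/(-1284) - 1227/(-299)) = 28/3 - (144*(-1/1284) - 1227*(-1/299)) = 28/3 - (-12/107 + 1227/299) = 28/3 - 1*127701/31993 = 28/3 - 127701/31993 = 512701/95979 ≈ 5.3418)
-x = -1*512701/95979 = -512701/95979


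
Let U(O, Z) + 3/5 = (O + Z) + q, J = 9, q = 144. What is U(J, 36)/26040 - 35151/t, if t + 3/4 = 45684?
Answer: -1007472573/1321768700 ≈ -0.76222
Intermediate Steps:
t = 182733/4 (t = -3/4 + 45684 = 182733/4 ≈ 45683.)
U(O, Z) = 717/5 + O + Z (U(O, Z) = -3/5 + ((O + Z) + 144) = -3/5 + (144 + O + Z) = 717/5 + O + Z)
U(J, 36)/26040 - 35151/t = (717/5 + 9 + 36)/26040 - 35151/182733/4 = (942/5)*(1/26040) - 35151*4/182733 = 157/21700 - 46868/60911 = -1007472573/1321768700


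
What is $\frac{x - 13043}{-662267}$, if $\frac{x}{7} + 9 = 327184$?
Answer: $- \frac{2277182}{662267} \approx -3.4385$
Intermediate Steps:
$x = 2290225$ ($x = -63 + 7 \cdot 327184 = -63 + 2290288 = 2290225$)
$\frac{x - 13043}{-662267} = \frac{2290225 - 13043}{-662267} = \left(2290225 - 13043\right) \left(- \frac{1}{662267}\right) = 2277182 \left(- \frac{1}{662267}\right) = - \frac{2277182}{662267}$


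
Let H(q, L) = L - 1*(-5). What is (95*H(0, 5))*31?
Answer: 29450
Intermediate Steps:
H(q, L) = 5 + L (H(q, L) = L + 5 = 5 + L)
(95*H(0, 5))*31 = (95*(5 + 5))*31 = (95*10)*31 = 950*31 = 29450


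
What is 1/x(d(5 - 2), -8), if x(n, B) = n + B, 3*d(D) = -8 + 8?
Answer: -⅛ ≈ -0.12500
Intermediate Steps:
d(D) = 0 (d(D) = (-8 + 8)/3 = (⅓)*0 = 0)
x(n, B) = B + n
1/x(d(5 - 2), -8) = 1/(-8 + 0) = 1/(-8) = -⅛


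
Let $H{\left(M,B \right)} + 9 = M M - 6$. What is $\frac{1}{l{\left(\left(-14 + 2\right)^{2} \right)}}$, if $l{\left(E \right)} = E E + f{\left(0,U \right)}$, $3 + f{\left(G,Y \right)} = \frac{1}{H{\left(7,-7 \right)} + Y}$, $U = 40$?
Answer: $\frac{74}{1534243} \approx 4.8232 \cdot 10^{-5}$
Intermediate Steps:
$H{\left(M,B \right)} = -15 + M^{2}$ ($H{\left(M,B \right)} = -9 + \left(M M - 6\right) = -9 + \left(M^{2} - 6\right) = -9 + \left(-6 + M^{2}\right) = -15 + M^{2}$)
$f{\left(G,Y \right)} = -3 + \frac{1}{34 + Y}$ ($f{\left(G,Y \right)} = -3 + \frac{1}{\left(-15 + 7^{2}\right) + Y} = -3 + \frac{1}{\left(-15 + 49\right) + Y} = -3 + \frac{1}{34 + Y}$)
$l{\left(E \right)} = - \frac{221}{74} + E^{2}$ ($l{\left(E \right)} = E E + \frac{-101 - 120}{34 + 40} = E^{2} + \frac{-101 - 120}{74} = E^{2} + \frac{1}{74} \left(-221\right) = E^{2} - \frac{221}{74} = - \frac{221}{74} + E^{2}$)
$\frac{1}{l{\left(\left(-14 + 2\right)^{2} \right)}} = \frac{1}{- \frac{221}{74} + \left(\left(-14 + 2\right)^{2}\right)^{2}} = \frac{1}{- \frac{221}{74} + \left(\left(-12\right)^{2}\right)^{2}} = \frac{1}{- \frac{221}{74} + 144^{2}} = \frac{1}{- \frac{221}{74} + 20736} = \frac{1}{\frac{1534243}{74}} = \frac{74}{1534243}$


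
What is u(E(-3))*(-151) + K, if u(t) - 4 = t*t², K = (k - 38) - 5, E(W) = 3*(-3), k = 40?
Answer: 109472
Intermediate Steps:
E(W) = -9
K = -3 (K = (40 - 38) - 5 = 2 - 5 = -3)
u(t) = 4 + t³ (u(t) = 4 + t*t² = 4 + t³)
u(E(-3))*(-151) + K = (4 + (-9)³)*(-151) - 3 = (4 - 729)*(-151) - 3 = -725*(-151) - 3 = 109475 - 3 = 109472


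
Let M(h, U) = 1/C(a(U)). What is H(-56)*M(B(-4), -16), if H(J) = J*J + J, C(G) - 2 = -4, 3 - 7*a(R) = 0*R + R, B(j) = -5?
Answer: -1540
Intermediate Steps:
a(R) = 3/7 - R/7 (a(R) = 3/7 - (0*R + R)/7 = 3/7 - (0 + R)/7 = 3/7 - R/7)
C(G) = -2 (C(G) = 2 - 4 = -2)
M(h, U) = -1/2 (M(h, U) = 1/(-2) = -1/2)
H(J) = J + J**2 (H(J) = J**2 + J = J + J**2)
H(-56)*M(B(-4), -16) = -56*(1 - 56)*(-1/2) = -56*(-55)*(-1/2) = 3080*(-1/2) = -1540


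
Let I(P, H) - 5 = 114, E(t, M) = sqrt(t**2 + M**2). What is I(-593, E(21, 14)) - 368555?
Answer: -368436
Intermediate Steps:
E(t, M) = sqrt(M**2 + t**2)
I(P, H) = 119 (I(P, H) = 5 + 114 = 119)
I(-593, E(21, 14)) - 368555 = 119 - 368555 = -368436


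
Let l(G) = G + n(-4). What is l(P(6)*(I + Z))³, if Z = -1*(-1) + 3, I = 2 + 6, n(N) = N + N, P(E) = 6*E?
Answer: 76225024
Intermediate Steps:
n(N) = 2*N
I = 8
Z = 4 (Z = 1 + 3 = 4)
l(G) = -8 + G (l(G) = G + 2*(-4) = G - 8 = -8 + G)
l(P(6)*(I + Z))³ = (-8 + (6*6)*(8 + 4))³ = (-8 + 36*12)³ = (-8 + 432)³ = 424³ = 76225024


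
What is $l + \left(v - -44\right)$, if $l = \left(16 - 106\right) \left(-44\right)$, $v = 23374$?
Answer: $27378$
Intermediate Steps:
$l = 3960$ ($l = \left(-90\right) \left(-44\right) = 3960$)
$l + \left(v - -44\right) = 3960 + \left(23374 - -44\right) = 3960 + \left(23374 + 44\right) = 3960 + 23418 = 27378$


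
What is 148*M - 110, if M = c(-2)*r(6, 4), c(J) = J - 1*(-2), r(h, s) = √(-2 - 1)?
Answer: -110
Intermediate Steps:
r(h, s) = I*√3 (r(h, s) = √(-3) = I*√3)
c(J) = 2 + J (c(J) = J + 2 = 2 + J)
M = 0 (M = (2 - 2)*(I*√3) = 0*(I*√3) = 0)
148*M - 110 = 148*0 - 110 = 0 - 110 = -110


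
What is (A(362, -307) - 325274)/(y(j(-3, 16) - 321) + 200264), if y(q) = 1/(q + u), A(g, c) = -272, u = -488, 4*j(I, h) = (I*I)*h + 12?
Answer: -250670420/154203279 ≈ -1.6256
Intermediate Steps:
j(I, h) = 3 + h*I**2/4 (j(I, h) = ((I*I)*h + 12)/4 = (I**2*h + 12)/4 = (h*I**2 + 12)/4 = (12 + h*I**2)/4 = 3 + h*I**2/4)
y(q) = 1/(-488 + q) (y(q) = 1/(q - 488) = 1/(-488 + q))
(A(362, -307) - 325274)/(y(j(-3, 16) - 321) + 200264) = (-272 - 325274)/(1/(-488 + ((3 + (1/4)*16*(-3)**2) - 321)) + 200264) = -325546/(1/(-488 + ((3 + (1/4)*16*9) - 321)) + 200264) = -325546/(1/(-488 + ((3 + 36) - 321)) + 200264) = -325546/(1/(-488 + (39 - 321)) + 200264) = -325546/(1/(-488 - 282) + 200264) = -325546/(1/(-770) + 200264) = -325546/(-1/770 + 200264) = -325546/154203279/770 = -325546*770/154203279 = -250670420/154203279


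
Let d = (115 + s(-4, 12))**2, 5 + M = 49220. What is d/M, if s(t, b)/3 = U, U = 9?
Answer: 20164/49215 ≈ 0.40971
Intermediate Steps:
M = 49215 (M = -5 + 49220 = 49215)
s(t, b) = 27 (s(t, b) = 3*9 = 27)
d = 20164 (d = (115 + 27)**2 = 142**2 = 20164)
d/M = 20164/49215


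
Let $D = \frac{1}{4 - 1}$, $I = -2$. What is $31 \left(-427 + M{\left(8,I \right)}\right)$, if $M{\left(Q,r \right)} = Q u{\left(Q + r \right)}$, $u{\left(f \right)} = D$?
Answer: $- \frac{39463}{3} \approx -13154.0$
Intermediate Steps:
$D = \frac{1}{3} \approx 0.33333$
$u{\left(f \right)} = \frac{1}{3}$
$M{\left(Q,r \right)} = \frac{Q}{3}$ ($M{\left(Q,r \right)} = Q \frac{1}{3} = \frac{Q}{3}$)
$31 \left(-427 + M{\left(8,I \right)}\right) = 31 \left(-427 + \frac{1}{3} \cdot 8\right) = 31 \left(-427 + \frac{8}{3}\right) = 31 \left(- \frac{1273}{3}\right) = - \frac{39463}{3}$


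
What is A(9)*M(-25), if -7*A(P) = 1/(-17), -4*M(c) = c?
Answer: 25/476 ≈ 0.052521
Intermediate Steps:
M(c) = -c/4
A(P) = 1/119 (A(P) = -⅐/(-17) = -⅐*(-1/17) = 1/119)
A(9)*M(-25) = (-¼*(-25))/119 = (1/119)*(25/4) = 25/476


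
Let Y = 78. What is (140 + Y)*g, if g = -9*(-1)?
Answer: 1962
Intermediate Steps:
g = 9
(140 + Y)*g = (140 + 78)*9 = 218*9 = 1962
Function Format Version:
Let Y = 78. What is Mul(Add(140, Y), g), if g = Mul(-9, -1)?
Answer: 1962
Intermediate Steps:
g = 9
Mul(Add(140, Y), g) = Mul(Add(140, 78), 9) = Mul(218, 9) = 1962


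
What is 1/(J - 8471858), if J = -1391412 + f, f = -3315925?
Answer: -1/13179195 ≈ -7.5877e-8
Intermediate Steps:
J = -4707337 (J = -1391412 - 3315925 = -4707337)
1/(J - 8471858) = 1/(-4707337 - 8471858) = 1/(-13179195) = -1/13179195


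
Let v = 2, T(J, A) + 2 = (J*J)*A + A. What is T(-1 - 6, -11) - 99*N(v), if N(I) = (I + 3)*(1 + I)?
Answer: -2037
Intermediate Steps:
T(J, A) = -2 + A + A*J² (T(J, A) = -2 + ((J*J)*A + A) = -2 + (J²*A + A) = -2 + (A*J² + A) = -2 + (A + A*J²) = -2 + A + A*J²)
N(I) = (1 + I)*(3 + I) (N(I) = (3 + I)*(1 + I) = (1 + I)*(3 + I))
T(-1 - 6, -11) - 99*N(v) = (-2 - 11 - 11*(-1 - 6)²) - 99*(3 + 2² + 4*2) = (-2 - 11 - 11*(-7)²) - 99*(3 + 4 + 8) = (-2 - 11 - 11*49) - 99*15 = (-2 - 11 - 539) - 1485 = -552 - 1485 = -2037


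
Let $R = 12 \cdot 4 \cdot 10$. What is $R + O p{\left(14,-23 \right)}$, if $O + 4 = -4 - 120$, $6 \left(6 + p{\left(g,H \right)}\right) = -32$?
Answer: $\frac{5792}{3} \approx 1930.7$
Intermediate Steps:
$p{\left(g,H \right)} = - \frac{34}{3}$ ($p{\left(g,H \right)} = -6 + \frac{1}{6} \left(-32\right) = -6 - \frac{16}{3} = - \frac{34}{3}$)
$R = 480$ ($R = 48 \cdot 10 = 480$)
$O = -128$ ($O = -4 - 124 = -128$)
$R + O p{\left(14,-23 \right)} = 480 - - \frac{4352}{3} = 480 + \frac{4352}{3} = \frac{5792}{3}$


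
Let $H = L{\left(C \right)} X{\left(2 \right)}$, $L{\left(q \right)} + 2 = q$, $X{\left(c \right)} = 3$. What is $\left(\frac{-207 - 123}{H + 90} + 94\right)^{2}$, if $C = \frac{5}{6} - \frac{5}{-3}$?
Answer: $\frac{30404196}{3721} \approx 8171.0$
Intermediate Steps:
$C = \frac{5}{2}$ ($C = 5 \cdot \frac{1}{6} - - \frac{5}{3} = \frac{5}{6} + \frac{5}{3} = \frac{5}{2} \approx 2.5$)
$L{\left(q \right)} = -2 + q$
$H = \frac{3}{2}$ ($H = \left(-2 + \frac{5}{2}\right) 3 = \frac{1}{2} \cdot 3 = \frac{3}{2} \approx 1.5$)
$\left(\frac{-207 - 123}{H + 90} + 94\right)^{2} = \left(\frac{-207 - 123}{\frac{3}{2} + 90} + 94\right)^{2} = \left(- \frac{330}{\frac{183}{2}} + 94\right)^{2} = \left(\left(-330\right) \frac{2}{183} + 94\right)^{2} = \left(- \frac{220}{61} + 94\right)^{2} = \left(\frac{5514}{61}\right)^{2} = \frac{30404196}{3721}$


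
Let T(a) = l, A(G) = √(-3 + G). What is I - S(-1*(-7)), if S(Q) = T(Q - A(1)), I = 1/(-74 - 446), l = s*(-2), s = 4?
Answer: 4159/520 ≈ 7.9981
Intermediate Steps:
l = -8 (l = 4*(-2) = -8)
I = -1/520 (I = 1/(-520) = -1/520 ≈ -0.0019231)
T(a) = -8
S(Q) = -8
I - S(-1*(-7)) = -1/520 - 1*(-8) = -1/520 + 8 = 4159/520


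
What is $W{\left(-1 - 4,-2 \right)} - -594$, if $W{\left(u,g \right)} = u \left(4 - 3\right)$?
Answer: $589$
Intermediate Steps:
$W{\left(u,g \right)} = u$ ($W{\left(u,g \right)} = u 1 = u$)
$W{\left(-1 - 4,-2 \right)} - -594 = \left(-1 - 4\right) - -594 = \left(-1 - 4\right) + 594 = -5 + 594 = 589$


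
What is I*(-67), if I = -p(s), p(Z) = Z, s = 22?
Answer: 1474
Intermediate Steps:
I = -22 (I = -1*22 = -22)
I*(-67) = -22*(-67) = 1474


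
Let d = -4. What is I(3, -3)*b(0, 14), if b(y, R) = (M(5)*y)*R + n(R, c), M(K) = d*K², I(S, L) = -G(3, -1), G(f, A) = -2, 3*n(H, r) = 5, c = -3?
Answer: 10/3 ≈ 3.3333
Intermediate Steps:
n(H, r) = 5/3 (n(H, r) = (⅓)*5 = 5/3)
I(S, L) = 2 (I(S, L) = -1*(-2) = 2)
M(K) = -4*K²
b(y, R) = 5/3 - 100*R*y (b(y, R) = ((-4*5²)*y)*R + 5/3 = ((-4*25)*y)*R + 5/3 = (-100*y)*R + 5/3 = -100*R*y + 5/3 = 5/3 - 100*R*y)
I(3, -3)*b(0, 14) = 2*(5/3 - 100*14*0) = 2*(5/3 + 0) = 2*(5/3) = 10/3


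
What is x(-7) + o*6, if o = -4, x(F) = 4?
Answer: -20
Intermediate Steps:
x(-7) + o*6 = 4 - 4*6 = 4 - 24 = -20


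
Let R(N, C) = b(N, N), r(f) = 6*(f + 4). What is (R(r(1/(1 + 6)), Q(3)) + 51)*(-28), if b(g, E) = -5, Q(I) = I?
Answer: -1288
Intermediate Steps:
r(f) = 24 + 6*f (r(f) = 6*(4 + f) = 24 + 6*f)
R(N, C) = -5
(R(r(1/(1 + 6)), Q(3)) + 51)*(-28) = (-5 + 51)*(-28) = 46*(-28) = -1288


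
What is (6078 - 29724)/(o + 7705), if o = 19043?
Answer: -3941/4458 ≈ -0.88403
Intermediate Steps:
(6078 - 29724)/(o + 7705) = (6078 - 29724)/(19043 + 7705) = -23646/26748 = -23646*1/26748 = -3941/4458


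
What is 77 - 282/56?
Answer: 2015/28 ≈ 71.964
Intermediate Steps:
77 - 282/56 = 77 - 282*1/56 = 77 - 141/28 = 2015/28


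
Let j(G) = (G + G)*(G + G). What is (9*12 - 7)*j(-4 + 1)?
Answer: 3636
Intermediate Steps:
j(G) = 4*G² (j(G) = (2*G)*(2*G) = 4*G²)
(9*12 - 7)*j(-4 + 1) = (9*12 - 7)*(4*(-4 + 1)²) = (108 - 7)*(4*(-3)²) = 101*(4*9) = 101*36 = 3636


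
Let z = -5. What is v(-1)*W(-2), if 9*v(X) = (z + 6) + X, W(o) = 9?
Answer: 0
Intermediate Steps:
v(X) = 1/9 + X/9 (v(X) = ((-5 + 6) + X)/9 = (1 + X)/9 = 1/9 + X/9)
v(-1)*W(-2) = (1/9 + (1/9)*(-1))*9 = (1/9 - 1/9)*9 = 0*9 = 0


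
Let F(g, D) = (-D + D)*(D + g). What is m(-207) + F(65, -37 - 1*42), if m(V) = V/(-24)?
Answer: 69/8 ≈ 8.6250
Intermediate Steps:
F(g, D) = 0 (F(g, D) = 0*(D + g) = 0)
m(V) = -V/24 (m(V) = V*(-1/24) = -V/24)
m(-207) + F(65, -37 - 1*42) = -1/24*(-207) + 0 = 69/8 + 0 = 69/8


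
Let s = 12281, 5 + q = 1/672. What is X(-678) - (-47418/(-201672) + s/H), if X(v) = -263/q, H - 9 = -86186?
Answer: 511029085140083/9729616667316 ≈ 52.523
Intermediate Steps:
q = -3359/672 (q = -5 + 1/672 = -3359/672 ≈ -4.9985)
H = -86177 (H = 9 - 86186 = -86177)
X(v) = 176736/3359 (X(v) = -263/(-3359/672) = -263*(-672/3359) = 176736/3359)
X(-678) - (-47418/(-201672) + s/H) = 176736/3359 - (-47418/(-201672) + 12281/(-86177)) = 176736/3359 - (-47418*(-1/201672) + 12281*(-1/86177)) = 176736/3359 - (7903/33612 - 12281/86177) = 176736/3359 - 1*268267859/2896581324 = 176736/3359 - 268267859/2896581324 = 511029085140083/9729616667316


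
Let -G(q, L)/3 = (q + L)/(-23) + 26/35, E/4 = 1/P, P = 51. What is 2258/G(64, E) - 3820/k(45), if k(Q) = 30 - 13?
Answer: 102441585/712997 ≈ 143.68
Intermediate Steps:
k(Q) = 17
E = 4/51 ≈ 0.078431
G(q, L) = -78/35 + 3*L/23 + 3*q/23 (G(q, L) = -3*((q + L)/(-23) + 26/35) = -3*((L + q)*(-1/23) + 26*(1/35)) = -3*((-L/23 - q/23) + 26/35) = -3*(26/35 - L/23 - q/23) = -78/35 + 3*L/23 + 3*q/23)
2258/G(64, E) - 3820/k(45) = 2258/(-78/35 + (3/23)*(4/51) + (3/23)*64) - 3820/17 = 2258/(-78/35 + 4/391 + 192/23) - 3820*1/17 = 2258/(83882/13685) - 3820/17 = 2258*(13685/83882) - 3820/17 = 15450365/41941 - 3820/17 = 102441585/712997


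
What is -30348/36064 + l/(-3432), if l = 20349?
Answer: -4364691/644644 ≈ -6.7707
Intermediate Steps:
-30348/36064 + l/(-3432) = -30348/36064 + 20349/(-3432) = -30348*1/36064 + 20349*(-1/3432) = -7587/9016 - 6783/1144 = -4364691/644644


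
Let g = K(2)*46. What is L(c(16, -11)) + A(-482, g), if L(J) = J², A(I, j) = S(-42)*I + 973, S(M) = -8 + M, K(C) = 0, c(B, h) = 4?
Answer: 25089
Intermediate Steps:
g = 0 (g = 0*46 = 0)
A(I, j) = 973 - 50*I (A(I, j) = (-8 - 42)*I + 973 = -50*I + 973 = 973 - 50*I)
L(c(16, -11)) + A(-482, g) = 4² + (973 - 50*(-482)) = 16 + (973 + 24100) = 16 + 25073 = 25089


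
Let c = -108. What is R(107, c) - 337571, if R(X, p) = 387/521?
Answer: -175874104/521 ≈ -3.3757e+5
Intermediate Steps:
R(X, p) = 387/521 (R(X, p) = 387*(1/521) = 387/521)
R(107, c) - 337571 = 387/521 - 337571 = -175874104/521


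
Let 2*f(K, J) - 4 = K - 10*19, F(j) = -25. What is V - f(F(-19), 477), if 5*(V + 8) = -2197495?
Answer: -878803/2 ≈ -4.3940e+5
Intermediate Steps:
V = -439507 (V = -8 + (1/5)*(-2197495) = -8 - 439499 = -439507)
f(K, J) = -93 + K/2 (f(K, J) = 2 + (K - 10*19)/2 = 2 + (K - 190)/2 = 2 + (-190 + K)/2 = 2 + (-95 + K/2) = -93 + K/2)
V - f(F(-19), 477) = -439507 - (-93 + (1/2)*(-25)) = -439507 - (-93 - 25/2) = -439507 - 1*(-211/2) = -439507 + 211/2 = -878803/2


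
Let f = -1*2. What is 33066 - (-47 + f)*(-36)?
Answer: 31302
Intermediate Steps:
f = -2
33066 - (-47 + f)*(-36) = 33066 - (-47 - 2)*(-36) = 33066 - (-49)*(-36) = 33066 - 1*1764 = 33066 - 1764 = 31302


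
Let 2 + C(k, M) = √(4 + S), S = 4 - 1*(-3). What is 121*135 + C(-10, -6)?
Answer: 16333 + √11 ≈ 16336.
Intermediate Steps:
S = 7 (S = 4 + 3 = 7)
C(k, M) = -2 + √11 (C(k, M) = -2 + √(4 + 7) = -2 + √11)
121*135 + C(-10, -6) = 121*135 + (-2 + √11) = 16335 + (-2 + √11) = 16333 + √11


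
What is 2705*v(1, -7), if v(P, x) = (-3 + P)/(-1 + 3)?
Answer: -2705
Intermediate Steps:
v(P, x) = -3/2 + P/2 (v(P, x) = (-3 + P)/2 = (-3 + P)*(½) = -3/2 + P/2)
2705*v(1, -7) = 2705*(-3/2 + (½)*1) = 2705*(-3/2 + ½) = 2705*(-1) = -2705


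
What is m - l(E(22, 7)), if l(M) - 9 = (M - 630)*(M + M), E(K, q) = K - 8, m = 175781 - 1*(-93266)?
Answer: 286286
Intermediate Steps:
m = 269047 (m = 175781 + 93266 = 269047)
E(K, q) = -8 + K
l(M) = 9 + 2*M*(-630 + M) (l(M) = 9 + (M - 630)*(M + M) = 9 + (-630 + M)*(2*M) = 9 + 2*M*(-630 + M))
m - l(E(22, 7)) = 269047 - (9 - 1260*(-8 + 22) + 2*(-8 + 22)**2) = 269047 - (9 - 1260*14 + 2*14**2) = 269047 - (9 - 17640 + 2*196) = 269047 - (9 - 17640 + 392) = 269047 - 1*(-17239) = 269047 + 17239 = 286286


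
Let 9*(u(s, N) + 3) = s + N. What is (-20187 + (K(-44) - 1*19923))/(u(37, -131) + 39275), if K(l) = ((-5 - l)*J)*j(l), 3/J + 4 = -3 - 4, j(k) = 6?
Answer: -1988604/1943447 ≈ -1.0232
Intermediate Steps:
u(s, N) = -3 + N/9 + s/9 (u(s, N) = -3 + (s + N)/9 = -3 + (N + s)/9 = -3 + (N/9 + s/9) = -3 + N/9 + s/9)
J = -3/11 (J = 3/(-4 + (-3 - 4)) = 3/(-4 - 7) = 3/(-11) = 3*(-1/11) = -3/11 ≈ -0.27273)
K(l) = 90/11 + 18*l/11 (K(l) = ((-5 - l)*(-3/11))*6 = (15/11 + 3*l/11)*6 = 90/11 + 18*l/11)
(-20187 + (K(-44) - 1*19923))/(u(37, -131) + 39275) = (-20187 + ((90/11 + (18/11)*(-44)) - 1*19923))/((-3 + (⅑)*(-131) + (⅑)*37) + 39275) = (-20187 + ((90/11 - 72) - 19923))/((-3 - 131/9 + 37/9) + 39275) = (-20187 + (-702/11 - 19923))/(-121/9 + 39275) = (-20187 - 219855/11)/(353354/9) = -441912/11*9/353354 = -1988604/1943447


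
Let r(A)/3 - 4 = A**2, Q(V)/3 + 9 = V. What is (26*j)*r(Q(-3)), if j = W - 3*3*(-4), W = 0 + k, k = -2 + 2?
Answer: 3650400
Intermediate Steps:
k = 0
Q(V) = -27 + 3*V
r(A) = 12 + 3*A**2
W = 0 (W = 0 + 0 = 0)
j = 36 (j = 0 - 3*3*(-4) = 0 - 9*(-4) = 0 + 36 = 36)
(26*j)*r(Q(-3)) = (26*36)*(12 + 3*(-27 + 3*(-3))**2) = 936*(12 + 3*(-27 - 9)**2) = 936*(12 + 3*(-36)**2) = 936*(12 + 3*1296) = 936*(12 + 3888) = 936*3900 = 3650400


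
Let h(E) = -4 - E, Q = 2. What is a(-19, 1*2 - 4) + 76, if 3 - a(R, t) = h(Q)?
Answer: 85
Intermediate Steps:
a(R, t) = 9 (a(R, t) = 3 - (-4 - 1*2) = 3 - (-4 - 2) = 3 - 1*(-6) = 3 + 6 = 9)
a(-19, 1*2 - 4) + 76 = 9 + 76 = 85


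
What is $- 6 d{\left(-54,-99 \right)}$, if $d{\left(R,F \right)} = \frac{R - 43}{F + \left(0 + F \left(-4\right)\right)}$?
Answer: $\frac{194}{99} \approx 1.9596$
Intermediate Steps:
$d{\left(R,F \right)} = - \frac{-43 + R}{3 F}$ ($d{\left(R,F \right)} = \frac{-43 + R}{F + \left(0 - 4 F\right)} = \frac{-43 + R}{F - 4 F} = \frac{-43 + R}{\left(-3\right) F} = \left(-43 + R\right) \left(- \frac{1}{3 F}\right) = - \frac{-43 + R}{3 F}$)
$- 6 d{\left(-54,-99 \right)} = - 6 \frac{43 - -54}{3 \left(-99\right)} = - 6 \cdot \frac{1}{3} \left(- \frac{1}{99}\right) \left(43 + 54\right) = - 6 \cdot \frac{1}{3} \left(- \frac{1}{99}\right) 97 = \left(-6\right) \left(- \frac{97}{297}\right) = \frac{194}{99}$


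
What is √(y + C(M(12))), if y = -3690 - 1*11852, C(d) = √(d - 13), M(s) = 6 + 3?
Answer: √(-15542 + 2*I) ≈ 0.008 + 124.67*I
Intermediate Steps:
M(s) = 9
C(d) = √(-13 + d)
y = -15542 (y = -3690 - 11852 = -15542)
√(y + C(M(12))) = √(-15542 + √(-13 + 9)) = √(-15542 + √(-4)) = √(-15542 + 2*I)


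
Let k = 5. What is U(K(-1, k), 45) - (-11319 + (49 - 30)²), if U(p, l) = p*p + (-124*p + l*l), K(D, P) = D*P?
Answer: 13628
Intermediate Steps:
U(p, l) = l² + p² - 124*p (U(p, l) = p² + (-124*p + l²) = p² + (l² - 124*p) = l² + p² - 124*p)
U(K(-1, k), 45) - (-11319 + (49 - 30)²) = (45² + (-1*5)² - (-124)*5) - (-11319 + (49 - 30)²) = (2025 + (-5)² - 124*(-5)) - (-11319 + 19²) = (2025 + 25 + 620) - (-11319 + 361) = 2670 - 1*(-10958) = 2670 + 10958 = 13628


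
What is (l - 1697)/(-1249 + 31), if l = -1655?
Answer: 1676/609 ≈ 2.7521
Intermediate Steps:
(l - 1697)/(-1249 + 31) = (-1655 - 1697)/(-1249 + 31) = -3352/(-1218) = -3352*(-1/1218) = 1676/609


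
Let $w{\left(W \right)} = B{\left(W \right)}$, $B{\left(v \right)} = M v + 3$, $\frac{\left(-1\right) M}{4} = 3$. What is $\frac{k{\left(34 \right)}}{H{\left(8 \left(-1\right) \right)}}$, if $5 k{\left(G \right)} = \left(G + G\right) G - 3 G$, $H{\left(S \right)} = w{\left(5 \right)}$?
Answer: $- \frac{442}{57} \approx -7.7544$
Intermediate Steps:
$M = -12$ ($M = \left(-4\right) 3 = -12$)
$B{\left(v \right)} = 3 - 12 v$ ($B{\left(v \right)} = - 12 v + 3 = 3 - 12 v$)
$w{\left(W \right)} = 3 - 12 W$
$H{\left(S \right)} = -57$ ($H{\left(S \right)} = 3 - 60 = -57$)
$k{\left(G \right)} = - \frac{3 G}{5} + \frac{2 G^{2}}{5}$ ($k{\left(G \right)} = \frac{\left(G + G\right) G - 3 G}{5} = \frac{2 G G - 3 G}{5} = \frac{2 G^{2} - 3 G}{5} = \frac{- 3 G + 2 G^{2}}{5} = - \frac{3 G}{5} + \frac{2 G^{2}}{5}$)
$\frac{k{\left(34 \right)}}{H{\left(8 \left(-1\right) \right)}} = \frac{\frac{1}{5} \cdot 34 \left(-3 + 2 \cdot 34\right)}{-57} = \frac{1}{5} \cdot 34 \left(-3 + 68\right) \left(- \frac{1}{57}\right) = \frac{1}{5} \cdot 34 \cdot 65 \left(- \frac{1}{57}\right) = 442 \left(- \frac{1}{57}\right) = - \frac{442}{57}$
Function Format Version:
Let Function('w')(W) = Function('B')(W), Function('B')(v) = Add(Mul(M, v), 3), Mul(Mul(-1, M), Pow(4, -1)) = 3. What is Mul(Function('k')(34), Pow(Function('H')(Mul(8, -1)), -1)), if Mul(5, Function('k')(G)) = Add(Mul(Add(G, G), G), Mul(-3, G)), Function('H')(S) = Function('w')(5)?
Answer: Rational(-442, 57) ≈ -7.7544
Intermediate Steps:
M = -12 (M = Mul(-4, 3) = -12)
Function('B')(v) = Add(3, Mul(-12, v)) (Function('B')(v) = Add(Mul(-12, v), 3) = Add(3, Mul(-12, v)))
Function('w')(W) = Add(3, Mul(-12, W))
Function('H')(S) = -57 (Function('H')(S) = Add(3, Mul(-12, 5)) = Add(3, -60) = -57)
Function('k')(G) = Add(Mul(Rational(-3, 5), G), Mul(Rational(2, 5), Pow(G, 2))) (Function('k')(G) = Mul(Rational(1, 5), Add(Mul(Add(G, G), G), Mul(-3, G))) = Mul(Rational(1, 5), Add(Mul(Mul(2, G), G), Mul(-3, G))) = Mul(Rational(1, 5), Add(Mul(2, Pow(G, 2)), Mul(-3, G))) = Mul(Rational(1, 5), Add(Mul(-3, G), Mul(2, Pow(G, 2)))) = Add(Mul(Rational(-3, 5), G), Mul(Rational(2, 5), Pow(G, 2))))
Mul(Function('k')(34), Pow(Function('H')(Mul(8, -1)), -1)) = Mul(Mul(Rational(1, 5), 34, Add(-3, Mul(2, 34))), Pow(-57, -1)) = Mul(Mul(Rational(1, 5), 34, Add(-3, 68)), Rational(-1, 57)) = Mul(Mul(Rational(1, 5), 34, 65), Rational(-1, 57)) = Mul(442, Rational(-1, 57)) = Rational(-442, 57)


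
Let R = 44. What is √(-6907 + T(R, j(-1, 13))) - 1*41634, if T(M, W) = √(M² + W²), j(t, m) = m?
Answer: -41634 + I*√(6907 - √2105) ≈ -41634.0 + 82.832*I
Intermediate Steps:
√(-6907 + T(R, j(-1, 13))) - 1*41634 = √(-6907 + √(44² + 13²)) - 1*41634 = √(-6907 + √(1936 + 169)) - 41634 = √(-6907 + √2105) - 41634 = -41634 + √(-6907 + √2105)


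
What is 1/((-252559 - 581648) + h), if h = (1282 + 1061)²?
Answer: 1/4655442 ≈ 2.1480e-7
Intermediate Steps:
h = 5489649 (h = 2343² = 5489649)
1/((-252559 - 581648) + h) = 1/((-252559 - 581648) + 5489649) = 1/(-834207 + 5489649) = 1/4655442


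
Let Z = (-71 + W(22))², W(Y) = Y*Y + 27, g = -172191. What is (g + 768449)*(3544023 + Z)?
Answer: 2228587614734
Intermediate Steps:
W(Y) = 27 + Y² (W(Y) = Y² + 27 = 27 + Y²)
Z = 193600 (Z = (-71 + (27 + 22²))² = (-71 + (27 + 484))² = (-71 + 511)² = 440² = 193600)
(g + 768449)*(3544023 + Z) = (-172191 + 768449)*(3544023 + 193600) = 596258*3737623 = 2228587614734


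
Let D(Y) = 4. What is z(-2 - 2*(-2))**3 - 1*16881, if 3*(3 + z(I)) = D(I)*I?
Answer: -455788/27 ≈ -16881.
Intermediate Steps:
z(I) = -3 + 4*I/3 (z(I) = -3 + (4*I)/3 = -3 + 4*I/3)
z(-2 - 2*(-2))**3 - 1*16881 = (-3 + 4*(-2 - 2*(-2))/3)**3 - 1*16881 = (-3 + 4*(-2 - 1*(-4))/3)**3 - 16881 = (-3 + 4*(-2 + 4)/3)**3 - 16881 = (-3 + (4/3)*2)**3 - 16881 = (-3 + 8/3)**3 - 16881 = (-1/3)**3 - 16881 = -1/27 - 16881 = -455788/27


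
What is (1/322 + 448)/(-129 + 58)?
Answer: -144257/22862 ≈ -6.3099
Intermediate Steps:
(1/322 + 448)/(-129 + 58) = (1/322 + 448)/(-71) = (144257/322)*(-1/71) = -144257/22862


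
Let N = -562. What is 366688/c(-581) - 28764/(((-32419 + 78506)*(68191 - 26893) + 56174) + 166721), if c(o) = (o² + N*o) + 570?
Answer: 697980224795956/1265182818199113 ≈ 0.55168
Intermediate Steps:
c(o) = 570 + o² - 562*o (c(o) = (o² - 562*o) + 570 = 570 + o² - 562*o)
366688/c(-581) - 28764/(((-32419 + 78506)*(68191 - 26893) + 56174) + 166721) = 366688/(570 + (-581)² - 562*(-581)) - 28764/(((-32419 + 78506)*(68191 - 26893) + 56174) + 166721) = 366688/(570 + 337561 + 326522) - 28764/((46087*41298 + 56174) + 166721) = 366688/664653 - 28764/((1903300926 + 56174) + 166721) = 366688*(1/664653) - 28764/(1903357100 + 166721) = 366688/664653 - 28764/1903523821 = 697980224795956/1265182818199113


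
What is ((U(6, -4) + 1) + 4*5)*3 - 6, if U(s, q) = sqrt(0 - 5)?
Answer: 57 + 3*I*sqrt(5) ≈ 57.0 + 6.7082*I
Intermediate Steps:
U(s, q) = I*sqrt(5) (U(s, q) = sqrt(-5) = I*sqrt(5))
((U(6, -4) + 1) + 4*5)*3 - 6 = ((I*sqrt(5) + 1) + 4*5)*3 - 6 = ((1 + I*sqrt(5)) + 20)*3 - 6 = (21 + I*sqrt(5))*3 - 6 = (63 + 3*I*sqrt(5)) - 6 = 57 + 3*I*sqrt(5)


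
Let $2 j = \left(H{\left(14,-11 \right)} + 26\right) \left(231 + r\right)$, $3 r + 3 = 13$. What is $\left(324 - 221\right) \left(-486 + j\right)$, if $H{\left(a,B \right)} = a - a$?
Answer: $\frac{791143}{3} \approx 2.6371 \cdot 10^{5}$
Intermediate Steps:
$H{\left(a,B \right)} = 0$
$r = \frac{10}{3}$ ($r = -1 + \frac{1}{3} \cdot 13 = -1 + \frac{13}{3} = \frac{10}{3} \approx 3.3333$)
$j = \frac{9139}{3}$ ($j = \frac{\left(0 + 26\right) \left(231 + \frac{10}{3}\right)}{2} = \frac{26 \cdot \frac{703}{3}}{2} = \frac{1}{2} \cdot \frac{18278}{3} = \frac{9139}{3} \approx 3046.3$)
$\left(324 - 221\right) \left(-486 + j\right) = \left(324 - 221\right) \left(-486 + \frac{9139}{3}\right) = 103 \cdot \frac{7681}{3} = \frac{791143}{3}$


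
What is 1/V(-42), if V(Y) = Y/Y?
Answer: 1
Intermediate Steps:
V(Y) = 1
1/V(-42) = 1/1 = 1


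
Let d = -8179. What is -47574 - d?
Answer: -39395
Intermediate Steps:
-47574 - d = -47574 - 1*(-8179) = -47574 + 8179 = -39395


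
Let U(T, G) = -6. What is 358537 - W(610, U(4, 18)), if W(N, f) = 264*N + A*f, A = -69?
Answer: 197083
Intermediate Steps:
W(N, f) = -69*f + 264*N (W(N, f) = 264*N - 69*f = -69*f + 264*N)
358537 - W(610, U(4, 18)) = 358537 - (-69*(-6) + 264*610) = 358537 - (414 + 161040) = 358537 - 1*161454 = 358537 - 161454 = 197083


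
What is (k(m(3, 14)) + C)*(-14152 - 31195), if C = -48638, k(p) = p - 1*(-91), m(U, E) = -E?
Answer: 2202095667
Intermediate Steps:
k(p) = 91 + p (k(p) = p + 91 = 91 + p)
(k(m(3, 14)) + C)*(-14152 - 31195) = ((91 - 1*14) - 48638)*(-14152 - 31195) = ((91 - 14) - 48638)*(-45347) = (77 - 48638)*(-45347) = -48561*(-45347) = 2202095667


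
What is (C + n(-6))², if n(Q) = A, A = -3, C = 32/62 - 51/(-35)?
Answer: 1240996/1177225 ≈ 1.0542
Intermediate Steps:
C = 2141/1085 (C = 32*(1/62) - 51*(-1/35) = 16/31 + 51/35 = 2141/1085 ≈ 1.9733)
n(Q) = -3
(C + n(-6))² = (2141/1085 - 3)² = (-1114/1085)² = 1240996/1177225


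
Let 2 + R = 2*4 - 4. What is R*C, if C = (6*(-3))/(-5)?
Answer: 36/5 ≈ 7.2000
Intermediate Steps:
R = 2 (R = -2 + (2*4 - 4) = -2 + (8 - 4) = -2 + 4 = 2)
C = 18/5 (C = -18*(-⅕) = 18/5 ≈ 3.6000)
R*C = 2*(18/5) = 36/5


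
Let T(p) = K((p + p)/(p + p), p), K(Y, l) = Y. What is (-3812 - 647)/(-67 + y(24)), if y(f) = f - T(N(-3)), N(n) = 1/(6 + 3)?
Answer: 4459/44 ≈ 101.34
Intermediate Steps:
N(n) = ⅑ (N(n) = 1/9 = ⅑)
T(p) = 1 (T(p) = (p + p)/(p + p) = (2*p)/((2*p)) = (2*p)*(1/(2*p)) = 1)
y(f) = -1 + f (y(f) = f - 1*1 = f - 1 = -1 + f)
(-3812 - 647)/(-67 + y(24)) = (-3812 - 647)/(-67 + (-1 + 24)) = -4459/(-67 + 23) = -4459/(-44) = -4459*(-1/44) = 4459/44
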